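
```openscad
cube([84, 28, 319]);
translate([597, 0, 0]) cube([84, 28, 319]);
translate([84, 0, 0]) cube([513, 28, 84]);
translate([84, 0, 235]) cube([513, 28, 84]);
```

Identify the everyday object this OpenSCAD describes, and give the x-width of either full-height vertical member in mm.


A picture frame. The border width is 84 mm.

Four thin pieces enclosing a rectangular opening — a picture frame. The two full-height stiles are 319 mm tall; the top rail sits at z = 235 and is 84 mm tall, so the border above the opening is 319 − 235 = 84 mm, matching the stile x-width.


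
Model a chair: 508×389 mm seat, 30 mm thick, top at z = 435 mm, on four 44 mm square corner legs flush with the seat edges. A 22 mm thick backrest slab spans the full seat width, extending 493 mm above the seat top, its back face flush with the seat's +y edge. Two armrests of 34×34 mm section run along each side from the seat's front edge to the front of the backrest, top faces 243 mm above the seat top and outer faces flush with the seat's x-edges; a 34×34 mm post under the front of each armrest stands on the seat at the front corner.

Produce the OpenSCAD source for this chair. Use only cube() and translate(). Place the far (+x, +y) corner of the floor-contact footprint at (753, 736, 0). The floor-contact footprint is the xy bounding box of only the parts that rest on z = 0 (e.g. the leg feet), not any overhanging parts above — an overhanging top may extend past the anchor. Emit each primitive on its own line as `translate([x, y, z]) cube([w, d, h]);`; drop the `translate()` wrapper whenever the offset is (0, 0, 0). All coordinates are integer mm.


translate([245, 347, 405]) cube([508, 389, 30]);
translate([245, 347, 0]) cube([44, 44, 405]);
translate([709, 347, 0]) cube([44, 44, 405]);
translate([245, 692, 0]) cube([44, 44, 405]);
translate([709, 692, 0]) cube([44, 44, 405]);
translate([245, 714, 435]) cube([508, 22, 493]);
translate([245, 347, 644]) cube([34, 367, 34]);
translate([719, 347, 644]) cube([34, 367, 34]);
translate([245, 347, 435]) cube([34, 34, 209]);
translate([719, 347, 435]) cube([34, 34, 209]);


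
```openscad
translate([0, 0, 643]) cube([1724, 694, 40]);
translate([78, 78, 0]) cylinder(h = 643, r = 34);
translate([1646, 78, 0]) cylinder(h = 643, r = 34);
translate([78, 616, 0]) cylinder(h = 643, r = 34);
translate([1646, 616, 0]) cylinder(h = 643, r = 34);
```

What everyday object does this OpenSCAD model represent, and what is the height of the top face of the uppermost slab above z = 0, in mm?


A table. The table height is 683 mm.

A 1724×694×40 slab sits at z = 643 on four Ø68 mm round legs — a table. The top surface is at 643 + 40 = 683 mm.


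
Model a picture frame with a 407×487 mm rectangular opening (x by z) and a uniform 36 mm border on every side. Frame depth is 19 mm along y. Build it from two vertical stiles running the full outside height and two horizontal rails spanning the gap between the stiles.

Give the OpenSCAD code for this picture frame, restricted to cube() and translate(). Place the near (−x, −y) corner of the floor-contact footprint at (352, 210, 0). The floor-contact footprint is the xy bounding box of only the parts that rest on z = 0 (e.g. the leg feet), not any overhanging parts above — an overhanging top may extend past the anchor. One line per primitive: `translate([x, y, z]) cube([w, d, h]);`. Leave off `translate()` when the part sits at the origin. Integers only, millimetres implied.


translate([352, 210, 0]) cube([36, 19, 559]);
translate([795, 210, 0]) cube([36, 19, 559]);
translate([388, 210, 0]) cube([407, 19, 36]);
translate([388, 210, 523]) cube([407, 19, 36]);


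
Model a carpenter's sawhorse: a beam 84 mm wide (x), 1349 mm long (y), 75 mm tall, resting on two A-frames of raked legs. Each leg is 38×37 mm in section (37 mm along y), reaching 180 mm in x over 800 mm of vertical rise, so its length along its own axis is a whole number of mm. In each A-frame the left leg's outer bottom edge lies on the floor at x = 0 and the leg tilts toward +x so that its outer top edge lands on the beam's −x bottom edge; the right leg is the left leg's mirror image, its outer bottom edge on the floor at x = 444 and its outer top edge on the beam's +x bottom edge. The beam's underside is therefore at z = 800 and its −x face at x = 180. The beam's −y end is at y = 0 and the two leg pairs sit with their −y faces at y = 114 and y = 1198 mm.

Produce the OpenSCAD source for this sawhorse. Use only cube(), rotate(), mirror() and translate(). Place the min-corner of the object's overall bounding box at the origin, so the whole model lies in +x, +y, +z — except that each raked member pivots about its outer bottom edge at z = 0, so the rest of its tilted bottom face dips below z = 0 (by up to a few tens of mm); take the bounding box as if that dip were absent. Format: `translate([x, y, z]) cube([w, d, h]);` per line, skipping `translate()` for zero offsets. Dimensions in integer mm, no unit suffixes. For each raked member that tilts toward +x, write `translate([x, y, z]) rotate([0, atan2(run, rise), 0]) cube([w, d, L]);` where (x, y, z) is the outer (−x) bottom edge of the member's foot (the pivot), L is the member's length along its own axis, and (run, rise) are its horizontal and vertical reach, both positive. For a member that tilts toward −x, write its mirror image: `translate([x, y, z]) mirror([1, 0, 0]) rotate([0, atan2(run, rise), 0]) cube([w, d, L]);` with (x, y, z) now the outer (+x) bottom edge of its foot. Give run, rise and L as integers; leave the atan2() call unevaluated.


// leg length = √(180² + 800²) = 820
// right-leg outer foot x = 2·180 + 84 = 444
// beam min-corner = (180, 0, 800)
translate([180, 0, 800]) cube([84, 1349, 75]);
translate([0, 114, 0]) rotate([0, atan2(180, 800), 0]) cube([38, 37, 820]);
translate([444, 114, 0]) mirror([1, 0, 0]) rotate([0, atan2(180, 800), 0]) cube([38, 37, 820]);
translate([0, 1198, 0]) rotate([0, atan2(180, 800), 0]) cube([38, 37, 820]);
translate([444, 1198, 0]) mirror([1, 0, 0]) rotate([0, atan2(180, 800), 0]) cube([38, 37, 820]);


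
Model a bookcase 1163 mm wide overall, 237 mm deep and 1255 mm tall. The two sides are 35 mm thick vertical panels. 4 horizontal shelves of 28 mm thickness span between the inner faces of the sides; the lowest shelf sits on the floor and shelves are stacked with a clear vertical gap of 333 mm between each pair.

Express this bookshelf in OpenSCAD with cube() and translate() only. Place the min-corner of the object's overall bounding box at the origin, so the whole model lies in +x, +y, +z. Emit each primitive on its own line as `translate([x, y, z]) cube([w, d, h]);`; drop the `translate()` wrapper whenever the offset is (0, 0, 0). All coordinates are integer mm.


cube([35, 237, 1255]);
translate([1128, 0, 0]) cube([35, 237, 1255]);
translate([35, 0, 0]) cube([1093, 237, 28]);
translate([35, 0, 361]) cube([1093, 237, 28]);
translate([35, 0, 722]) cube([1093, 237, 28]);
translate([35, 0, 1083]) cube([1093, 237, 28]);


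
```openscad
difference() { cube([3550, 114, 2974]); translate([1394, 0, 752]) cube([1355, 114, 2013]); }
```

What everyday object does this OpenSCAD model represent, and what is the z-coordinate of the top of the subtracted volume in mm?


A wall with a window opening. The window head height is 2765 mm.

A wall with a rectangular opening subtracted — a window. Sill at z = 752, opening 2013 mm tall, so the head is at 752 + 2013 = 2765 mm.


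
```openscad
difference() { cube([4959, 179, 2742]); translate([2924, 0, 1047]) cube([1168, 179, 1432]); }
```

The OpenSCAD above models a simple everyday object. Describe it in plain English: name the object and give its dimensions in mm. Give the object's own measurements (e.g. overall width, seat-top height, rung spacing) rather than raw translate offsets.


A wall 4959 mm long (x), 179 mm thick (y), 2742 mm tall, with a rectangular window opening cut through it. The opening is 1168 mm wide and 1432 mm tall; its sill is at z = 1047 mm and its near (−x) edge is 2924 mm from the wall's −x end. The opening passes through the full wall thickness.


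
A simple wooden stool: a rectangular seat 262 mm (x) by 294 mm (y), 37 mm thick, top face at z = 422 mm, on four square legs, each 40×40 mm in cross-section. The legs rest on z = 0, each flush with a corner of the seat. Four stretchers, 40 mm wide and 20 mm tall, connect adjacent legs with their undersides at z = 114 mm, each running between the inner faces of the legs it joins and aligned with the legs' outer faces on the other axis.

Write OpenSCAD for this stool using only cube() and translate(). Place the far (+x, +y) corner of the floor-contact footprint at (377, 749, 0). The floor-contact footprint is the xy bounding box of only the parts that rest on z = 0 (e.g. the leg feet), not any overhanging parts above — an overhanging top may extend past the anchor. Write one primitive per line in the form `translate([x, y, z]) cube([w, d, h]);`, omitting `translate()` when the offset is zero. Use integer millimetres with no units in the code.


translate([115, 455, 385]) cube([262, 294, 37]);
translate([115, 455, 0]) cube([40, 40, 385]);
translate([337, 455, 0]) cube([40, 40, 385]);
translate([115, 709, 0]) cube([40, 40, 385]);
translate([337, 709, 0]) cube([40, 40, 385]);
translate([155, 455, 114]) cube([182, 40, 20]);
translate([155, 709, 114]) cube([182, 40, 20]);
translate([115, 495, 114]) cube([40, 214, 20]);
translate([337, 495, 114]) cube([40, 214, 20]);


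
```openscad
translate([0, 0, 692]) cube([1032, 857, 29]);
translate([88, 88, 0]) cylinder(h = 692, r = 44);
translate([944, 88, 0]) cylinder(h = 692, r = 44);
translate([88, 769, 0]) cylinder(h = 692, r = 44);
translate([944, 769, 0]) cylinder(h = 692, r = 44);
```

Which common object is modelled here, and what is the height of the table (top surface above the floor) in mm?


A table. The table height is 721 mm.

A 1032×857×29 slab sits at z = 692 on four Ø88 mm round legs — a table. The top surface is at 692 + 29 = 721 mm.


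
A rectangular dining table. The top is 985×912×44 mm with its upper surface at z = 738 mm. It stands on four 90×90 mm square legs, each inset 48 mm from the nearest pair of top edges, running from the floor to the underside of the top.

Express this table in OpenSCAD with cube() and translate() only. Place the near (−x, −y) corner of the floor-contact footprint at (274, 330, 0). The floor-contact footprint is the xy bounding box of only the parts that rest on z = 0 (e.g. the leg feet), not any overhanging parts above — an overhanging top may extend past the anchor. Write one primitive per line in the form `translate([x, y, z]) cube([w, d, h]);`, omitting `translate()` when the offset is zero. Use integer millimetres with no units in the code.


translate([226, 282, 694]) cube([985, 912, 44]);
translate([274, 330, 0]) cube([90, 90, 694]);
translate([1073, 330, 0]) cube([90, 90, 694]);
translate([274, 1056, 0]) cube([90, 90, 694]);
translate([1073, 1056, 0]) cube([90, 90, 694]);


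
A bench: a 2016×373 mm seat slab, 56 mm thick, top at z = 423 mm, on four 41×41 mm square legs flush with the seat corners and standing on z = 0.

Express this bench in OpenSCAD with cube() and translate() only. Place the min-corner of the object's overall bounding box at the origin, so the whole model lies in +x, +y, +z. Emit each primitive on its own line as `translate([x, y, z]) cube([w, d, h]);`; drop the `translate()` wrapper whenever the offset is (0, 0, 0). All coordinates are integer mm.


translate([0, 0, 367]) cube([2016, 373, 56]);
cube([41, 41, 367]);
translate([0, 332, 0]) cube([41, 41, 367]);
translate([1975, 0, 0]) cube([41, 41, 367]);
translate([1975, 332, 0]) cube([41, 41, 367]);


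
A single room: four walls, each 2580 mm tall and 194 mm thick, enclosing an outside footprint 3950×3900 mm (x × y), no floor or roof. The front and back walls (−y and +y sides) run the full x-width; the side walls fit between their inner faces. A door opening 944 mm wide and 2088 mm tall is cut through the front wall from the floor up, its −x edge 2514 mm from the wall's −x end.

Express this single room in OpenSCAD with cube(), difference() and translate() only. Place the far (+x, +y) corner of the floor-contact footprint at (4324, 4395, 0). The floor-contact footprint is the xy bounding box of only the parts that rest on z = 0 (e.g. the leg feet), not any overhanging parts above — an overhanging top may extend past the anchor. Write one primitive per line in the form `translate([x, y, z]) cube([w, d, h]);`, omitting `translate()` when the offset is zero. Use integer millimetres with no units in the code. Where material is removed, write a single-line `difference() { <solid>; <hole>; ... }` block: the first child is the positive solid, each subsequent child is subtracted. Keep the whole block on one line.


difference() { translate([374, 495, 0]) cube([3950, 194, 2580]); translate([2888, 495, 0]) cube([944, 194, 2088]); }
translate([374, 4201, 0]) cube([3950, 194, 2580]);
translate([374, 689, 0]) cube([194, 3512, 2580]);
translate([4130, 689, 0]) cube([194, 3512, 2580]);


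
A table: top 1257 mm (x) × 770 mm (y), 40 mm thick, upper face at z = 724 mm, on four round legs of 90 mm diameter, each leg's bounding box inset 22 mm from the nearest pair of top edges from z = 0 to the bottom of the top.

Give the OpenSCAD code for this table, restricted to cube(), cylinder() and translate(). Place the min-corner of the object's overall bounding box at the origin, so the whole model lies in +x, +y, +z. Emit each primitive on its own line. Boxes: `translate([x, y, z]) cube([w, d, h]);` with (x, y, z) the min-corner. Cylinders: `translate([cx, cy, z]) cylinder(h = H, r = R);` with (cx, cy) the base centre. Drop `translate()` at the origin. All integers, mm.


translate([0, 0, 684]) cube([1257, 770, 40]);
translate([67, 67, 0]) cylinder(h = 684, r = 45);
translate([1190, 67, 0]) cylinder(h = 684, r = 45);
translate([67, 703, 0]) cylinder(h = 684, r = 45);
translate([1190, 703, 0]) cylinder(h = 684, r = 45);


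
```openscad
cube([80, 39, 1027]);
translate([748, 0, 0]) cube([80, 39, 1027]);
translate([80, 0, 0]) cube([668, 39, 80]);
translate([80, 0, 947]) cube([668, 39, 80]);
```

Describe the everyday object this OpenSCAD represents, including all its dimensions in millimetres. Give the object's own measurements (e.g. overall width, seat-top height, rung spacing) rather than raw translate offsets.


A rectangular picture frame lying in the x–z plane (depth along y). The opening is 668 mm wide (x) by 867 mm tall (z), surrounded by a border 80 mm wide on all four sides. The frame is 39 mm deep and is made of two full-height vertical stiles with two horizontal rails fitted between them.


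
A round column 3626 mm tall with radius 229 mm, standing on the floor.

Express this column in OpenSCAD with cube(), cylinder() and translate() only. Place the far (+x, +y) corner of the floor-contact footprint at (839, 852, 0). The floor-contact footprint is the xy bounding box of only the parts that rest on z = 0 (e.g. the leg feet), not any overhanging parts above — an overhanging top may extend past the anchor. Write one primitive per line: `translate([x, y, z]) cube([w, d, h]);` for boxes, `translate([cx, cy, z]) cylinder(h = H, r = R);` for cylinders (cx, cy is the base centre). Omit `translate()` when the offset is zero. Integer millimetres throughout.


translate([610, 623, 0]) cylinder(h = 3626, r = 229);


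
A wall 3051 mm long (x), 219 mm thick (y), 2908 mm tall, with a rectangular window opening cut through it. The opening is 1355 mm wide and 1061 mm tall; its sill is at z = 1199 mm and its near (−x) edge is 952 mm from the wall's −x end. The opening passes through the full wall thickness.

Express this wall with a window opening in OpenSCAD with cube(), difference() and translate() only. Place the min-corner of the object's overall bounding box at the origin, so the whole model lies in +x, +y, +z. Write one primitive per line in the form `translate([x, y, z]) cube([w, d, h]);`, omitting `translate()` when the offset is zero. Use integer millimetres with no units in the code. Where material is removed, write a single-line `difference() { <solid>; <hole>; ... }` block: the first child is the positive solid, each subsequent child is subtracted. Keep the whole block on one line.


difference() { cube([3051, 219, 2908]); translate([952, 0, 1199]) cube([1355, 219, 1061]); }


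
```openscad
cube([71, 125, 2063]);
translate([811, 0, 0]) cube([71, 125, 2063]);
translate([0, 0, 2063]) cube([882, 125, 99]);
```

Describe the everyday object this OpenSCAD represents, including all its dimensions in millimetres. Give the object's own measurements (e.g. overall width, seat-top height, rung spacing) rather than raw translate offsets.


A door frame. The clear opening is 740 mm wide and 2063 mm high. Two 71 mm wide jambs, 125 mm deep, stand either side of the opening from the floor to the top of the opening. A 99 mm thick head sits across the top of both jambs, spanning the full outside width of the frame.


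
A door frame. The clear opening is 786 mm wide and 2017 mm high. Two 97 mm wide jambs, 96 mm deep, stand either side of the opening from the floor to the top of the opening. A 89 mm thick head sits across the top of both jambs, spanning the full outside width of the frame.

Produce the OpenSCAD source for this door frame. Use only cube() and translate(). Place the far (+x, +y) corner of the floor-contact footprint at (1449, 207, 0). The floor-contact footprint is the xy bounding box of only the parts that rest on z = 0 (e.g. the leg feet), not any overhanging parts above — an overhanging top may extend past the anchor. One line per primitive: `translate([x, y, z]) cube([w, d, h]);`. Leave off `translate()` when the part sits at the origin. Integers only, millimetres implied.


translate([469, 111, 0]) cube([97, 96, 2017]);
translate([1352, 111, 0]) cube([97, 96, 2017]);
translate([469, 111, 2017]) cube([980, 96, 89]);


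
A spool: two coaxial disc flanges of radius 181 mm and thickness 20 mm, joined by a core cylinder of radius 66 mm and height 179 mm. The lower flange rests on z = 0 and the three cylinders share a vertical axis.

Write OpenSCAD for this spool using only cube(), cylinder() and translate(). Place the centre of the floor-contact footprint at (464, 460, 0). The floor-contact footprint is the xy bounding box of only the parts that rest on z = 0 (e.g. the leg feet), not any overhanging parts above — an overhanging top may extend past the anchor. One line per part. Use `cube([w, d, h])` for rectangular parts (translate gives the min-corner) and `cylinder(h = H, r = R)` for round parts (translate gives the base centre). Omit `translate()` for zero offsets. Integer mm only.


translate([464, 460, 0]) cylinder(h = 20, r = 181);
translate([464, 460, 20]) cylinder(h = 179, r = 66);
translate([464, 460, 199]) cylinder(h = 20, r = 181);


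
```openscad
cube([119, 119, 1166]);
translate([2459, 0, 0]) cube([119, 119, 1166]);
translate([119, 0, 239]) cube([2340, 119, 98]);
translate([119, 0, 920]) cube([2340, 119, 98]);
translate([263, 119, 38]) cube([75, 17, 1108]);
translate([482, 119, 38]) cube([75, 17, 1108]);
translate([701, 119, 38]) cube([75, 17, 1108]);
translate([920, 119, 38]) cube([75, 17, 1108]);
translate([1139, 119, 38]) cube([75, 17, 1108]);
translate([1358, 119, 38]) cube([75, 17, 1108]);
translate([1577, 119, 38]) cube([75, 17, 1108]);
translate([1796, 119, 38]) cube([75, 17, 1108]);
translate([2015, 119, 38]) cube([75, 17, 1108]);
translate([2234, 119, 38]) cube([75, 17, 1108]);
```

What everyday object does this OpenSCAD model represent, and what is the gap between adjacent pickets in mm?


A fence section. The picket gap is 144 mm.

Two posts, two rails, 10 pickets — a fence section. Span 2340 mm holds 10 pickets of 75 mm with 11 equal gaps: ⌊(2340 − 10·75) / 11⌋ = 144 mm.


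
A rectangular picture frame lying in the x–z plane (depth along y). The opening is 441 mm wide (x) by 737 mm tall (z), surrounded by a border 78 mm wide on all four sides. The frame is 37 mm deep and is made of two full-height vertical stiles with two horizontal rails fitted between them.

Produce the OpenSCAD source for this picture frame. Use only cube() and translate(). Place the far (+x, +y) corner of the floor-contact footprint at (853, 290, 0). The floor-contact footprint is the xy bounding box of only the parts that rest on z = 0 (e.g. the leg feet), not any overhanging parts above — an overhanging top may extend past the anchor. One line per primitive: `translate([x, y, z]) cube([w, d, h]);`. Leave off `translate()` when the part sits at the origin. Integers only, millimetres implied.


translate([256, 253, 0]) cube([78, 37, 893]);
translate([775, 253, 0]) cube([78, 37, 893]);
translate([334, 253, 0]) cube([441, 37, 78]);
translate([334, 253, 815]) cube([441, 37, 78]);


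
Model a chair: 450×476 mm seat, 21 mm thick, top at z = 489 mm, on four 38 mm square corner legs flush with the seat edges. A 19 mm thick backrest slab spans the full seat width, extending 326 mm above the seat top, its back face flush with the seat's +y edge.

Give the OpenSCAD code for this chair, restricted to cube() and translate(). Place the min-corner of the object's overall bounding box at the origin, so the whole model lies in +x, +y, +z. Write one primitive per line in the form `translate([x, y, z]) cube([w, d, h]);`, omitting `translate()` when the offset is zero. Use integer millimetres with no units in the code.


translate([0, 0, 468]) cube([450, 476, 21]);
cube([38, 38, 468]);
translate([412, 0, 0]) cube([38, 38, 468]);
translate([0, 438, 0]) cube([38, 38, 468]);
translate([412, 438, 0]) cube([38, 38, 468]);
translate([0, 457, 489]) cube([450, 19, 326]);


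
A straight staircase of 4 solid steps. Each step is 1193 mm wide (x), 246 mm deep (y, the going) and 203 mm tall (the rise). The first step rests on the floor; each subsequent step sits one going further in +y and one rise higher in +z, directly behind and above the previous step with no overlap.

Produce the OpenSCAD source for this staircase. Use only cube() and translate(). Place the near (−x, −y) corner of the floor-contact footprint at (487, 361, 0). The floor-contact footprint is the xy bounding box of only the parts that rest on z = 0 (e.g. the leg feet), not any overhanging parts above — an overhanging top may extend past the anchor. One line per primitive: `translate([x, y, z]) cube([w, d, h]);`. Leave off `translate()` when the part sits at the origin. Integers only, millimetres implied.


translate([487, 361, 0]) cube([1193, 246, 203]);
translate([487, 607, 203]) cube([1193, 246, 203]);
translate([487, 853, 406]) cube([1193, 246, 203]);
translate([487, 1099, 609]) cube([1193, 246, 203]);


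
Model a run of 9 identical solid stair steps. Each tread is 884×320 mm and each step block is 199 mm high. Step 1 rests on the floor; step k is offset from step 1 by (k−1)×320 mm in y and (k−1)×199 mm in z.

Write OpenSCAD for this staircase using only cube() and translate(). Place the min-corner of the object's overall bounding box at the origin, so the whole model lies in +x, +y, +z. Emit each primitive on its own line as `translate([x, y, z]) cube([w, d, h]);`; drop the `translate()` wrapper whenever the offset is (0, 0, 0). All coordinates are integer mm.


cube([884, 320, 199]);
translate([0, 320, 199]) cube([884, 320, 199]);
translate([0, 640, 398]) cube([884, 320, 199]);
translate([0, 960, 597]) cube([884, 320, 199]);
translate([0, 1280, 796]) cube([884, 320, 199]);
translate([0, 1600, 995]) cube([884, 320, 199]);
translate([0, 1920, 1194]) cube([884, 320, 199]);
translate([0, 2240, 1393]) cube([884, 320, 199]);
translate([0, 2560, 1592]) cube([884, 320, 199]);


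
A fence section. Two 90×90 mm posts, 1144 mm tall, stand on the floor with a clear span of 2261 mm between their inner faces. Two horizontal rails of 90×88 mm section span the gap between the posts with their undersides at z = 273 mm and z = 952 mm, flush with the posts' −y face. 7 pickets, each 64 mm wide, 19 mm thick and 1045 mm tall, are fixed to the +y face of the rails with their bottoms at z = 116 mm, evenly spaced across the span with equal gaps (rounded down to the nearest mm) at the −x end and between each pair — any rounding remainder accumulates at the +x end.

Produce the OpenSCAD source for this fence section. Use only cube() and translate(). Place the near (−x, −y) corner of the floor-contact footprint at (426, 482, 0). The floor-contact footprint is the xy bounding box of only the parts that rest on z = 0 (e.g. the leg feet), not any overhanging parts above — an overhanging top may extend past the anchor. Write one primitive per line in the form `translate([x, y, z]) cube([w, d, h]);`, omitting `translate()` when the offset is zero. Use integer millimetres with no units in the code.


translate([426, 482, 0]) cube([90, 90, 1144]);
translate([2777, 482, 0]) cube([90, 90, 1144]);
translate([516, 482, 273]) cube([2261, 90, 88]);
translate([516, 482, 952]) cube([2261, 90, 88]);
translate([742, 572, 116]) cube([64, 19, 1045]);
translate([1032, 572, 116]) cube([64, 19, 1045]);
translate([1322, 572, 116]) cube([64, 19, 1045]);
translate([1612, 572, 116]) cube([64, 19, 1045]);
translate([1902, 572, 116]) cube([64, 19, 1045]);
translate([2192, 572, 116]) cube([64, 19, 1045]);
translate([2482, 572, 116]) cube([64, 19, 1045]);


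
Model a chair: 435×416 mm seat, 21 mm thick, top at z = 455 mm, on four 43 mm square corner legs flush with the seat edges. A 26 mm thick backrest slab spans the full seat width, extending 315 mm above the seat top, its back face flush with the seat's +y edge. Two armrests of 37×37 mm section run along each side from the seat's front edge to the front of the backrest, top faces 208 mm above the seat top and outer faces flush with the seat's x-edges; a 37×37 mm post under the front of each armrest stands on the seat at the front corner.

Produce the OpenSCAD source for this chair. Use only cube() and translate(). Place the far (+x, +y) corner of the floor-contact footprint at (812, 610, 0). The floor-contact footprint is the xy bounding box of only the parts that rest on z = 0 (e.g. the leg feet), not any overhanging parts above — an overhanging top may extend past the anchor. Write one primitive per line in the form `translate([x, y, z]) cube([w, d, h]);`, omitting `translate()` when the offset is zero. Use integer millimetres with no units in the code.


translate([377, 194, 434]) cube([435, 416, 21]);
translate([377, 194, 0]) cube([43, 43, 434]);
translate([769, 194, 0]) cube([43, 43, 434]);
translate([377, 567, 0]) cube([43, 43, 434]);
translate([769, 567, 0]) cube([43, 43, 434]);
translate([377, 584, 455]) cube([435, 26, 315]);
translate([377, 194, 626]) cube([37, 390, 37]);
translate([775, 194, 626]) cube([37, 390, 37]);
translate([377, 194, 455]) cube([37, 37, 171]);
translate([775, 194, 455]) cube([37, 37, 171]);


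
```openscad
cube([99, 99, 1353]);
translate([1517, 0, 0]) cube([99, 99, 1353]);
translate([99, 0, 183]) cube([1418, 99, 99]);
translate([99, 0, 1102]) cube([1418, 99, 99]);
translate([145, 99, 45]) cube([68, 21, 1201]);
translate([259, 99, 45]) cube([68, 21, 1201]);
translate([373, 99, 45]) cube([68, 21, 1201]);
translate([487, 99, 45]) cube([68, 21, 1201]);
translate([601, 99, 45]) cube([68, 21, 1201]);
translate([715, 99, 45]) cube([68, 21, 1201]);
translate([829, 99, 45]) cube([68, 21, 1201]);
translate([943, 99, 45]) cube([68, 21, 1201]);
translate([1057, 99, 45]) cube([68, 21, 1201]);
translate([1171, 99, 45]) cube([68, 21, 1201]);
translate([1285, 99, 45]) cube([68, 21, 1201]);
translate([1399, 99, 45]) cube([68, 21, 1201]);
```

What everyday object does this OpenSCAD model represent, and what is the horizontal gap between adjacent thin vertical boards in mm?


A fence section. The picket gap is 46 mm.

Two posts, two rails, 12 pickets — a fence section. Span 1418 mm holds 12 pickets of 68 mm with 13 equal gaps: ⌊(1418 − 12·68) / 13⌋ = 46 mm.


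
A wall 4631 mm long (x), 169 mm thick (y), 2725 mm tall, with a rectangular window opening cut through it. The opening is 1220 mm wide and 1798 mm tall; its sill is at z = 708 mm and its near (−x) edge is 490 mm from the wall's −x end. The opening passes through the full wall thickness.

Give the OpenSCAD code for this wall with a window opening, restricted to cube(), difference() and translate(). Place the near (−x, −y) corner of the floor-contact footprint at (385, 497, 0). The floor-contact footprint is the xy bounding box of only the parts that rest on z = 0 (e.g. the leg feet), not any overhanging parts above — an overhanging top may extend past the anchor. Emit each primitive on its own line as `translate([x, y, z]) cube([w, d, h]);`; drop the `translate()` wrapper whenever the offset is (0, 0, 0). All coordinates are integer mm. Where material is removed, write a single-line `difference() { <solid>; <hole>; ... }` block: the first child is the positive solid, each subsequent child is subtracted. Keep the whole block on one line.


difference() { translate([385, 497, 0]) cube([4631, 169, 2725]); translate([875, 497, 708]) cube([1220, 169, 1798]); }


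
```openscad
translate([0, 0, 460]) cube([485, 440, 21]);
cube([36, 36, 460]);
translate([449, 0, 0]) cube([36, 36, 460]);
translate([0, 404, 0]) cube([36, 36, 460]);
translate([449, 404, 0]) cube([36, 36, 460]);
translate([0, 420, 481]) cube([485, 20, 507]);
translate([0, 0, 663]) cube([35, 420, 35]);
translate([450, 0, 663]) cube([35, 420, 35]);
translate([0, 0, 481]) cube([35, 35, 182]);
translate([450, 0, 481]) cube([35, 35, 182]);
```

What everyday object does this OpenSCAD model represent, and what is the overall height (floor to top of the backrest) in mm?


A chair. The overall height is 988 mm.

A slab on four corner posts with a tall panel at the back — a chair. The seat slab sits at z = 460 with thickness 21, and the 507 mm backrest starts at the seat top, so the overall height is 460 + 21 + 507 = 988 mm.


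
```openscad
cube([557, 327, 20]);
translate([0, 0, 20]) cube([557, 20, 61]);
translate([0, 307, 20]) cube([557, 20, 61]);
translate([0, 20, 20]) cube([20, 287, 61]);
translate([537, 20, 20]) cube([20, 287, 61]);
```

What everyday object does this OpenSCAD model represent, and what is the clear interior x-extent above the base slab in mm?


An open box. The internal width is 517 mm.

A 557×327 base slab with four walls standing on it — an open box. The base is 557 mm wide and the walls are 20 mm thick, so the internal width is 557 − 2 × 20 = 517 mm.


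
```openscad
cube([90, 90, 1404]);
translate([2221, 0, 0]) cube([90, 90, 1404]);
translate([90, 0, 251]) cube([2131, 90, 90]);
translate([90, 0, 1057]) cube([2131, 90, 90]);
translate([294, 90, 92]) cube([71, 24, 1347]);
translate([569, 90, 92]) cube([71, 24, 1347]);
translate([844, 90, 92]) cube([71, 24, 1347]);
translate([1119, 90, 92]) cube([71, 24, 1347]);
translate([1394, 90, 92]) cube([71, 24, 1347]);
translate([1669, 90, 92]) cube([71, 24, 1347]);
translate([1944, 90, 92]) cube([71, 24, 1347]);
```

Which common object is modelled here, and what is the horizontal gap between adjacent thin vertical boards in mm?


A fence section. The picket gap is 204 mm.

Two posts, two rails, 7 pickets — a fence section. Span 2131 mm holds 7 pickets of 71 mm with 8 equal gaps: ⌊(2131 − 7·71) / 8⌋ = 204 mm.


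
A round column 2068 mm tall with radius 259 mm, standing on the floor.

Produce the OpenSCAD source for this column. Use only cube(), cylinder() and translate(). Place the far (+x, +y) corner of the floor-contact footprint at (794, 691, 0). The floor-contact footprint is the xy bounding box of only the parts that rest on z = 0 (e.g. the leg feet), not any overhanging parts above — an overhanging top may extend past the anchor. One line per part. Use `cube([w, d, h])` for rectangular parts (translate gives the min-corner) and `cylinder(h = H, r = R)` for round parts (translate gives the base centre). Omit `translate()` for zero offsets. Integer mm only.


translate([535, 432, 0]) cylinder(h = 2068, r = 259);


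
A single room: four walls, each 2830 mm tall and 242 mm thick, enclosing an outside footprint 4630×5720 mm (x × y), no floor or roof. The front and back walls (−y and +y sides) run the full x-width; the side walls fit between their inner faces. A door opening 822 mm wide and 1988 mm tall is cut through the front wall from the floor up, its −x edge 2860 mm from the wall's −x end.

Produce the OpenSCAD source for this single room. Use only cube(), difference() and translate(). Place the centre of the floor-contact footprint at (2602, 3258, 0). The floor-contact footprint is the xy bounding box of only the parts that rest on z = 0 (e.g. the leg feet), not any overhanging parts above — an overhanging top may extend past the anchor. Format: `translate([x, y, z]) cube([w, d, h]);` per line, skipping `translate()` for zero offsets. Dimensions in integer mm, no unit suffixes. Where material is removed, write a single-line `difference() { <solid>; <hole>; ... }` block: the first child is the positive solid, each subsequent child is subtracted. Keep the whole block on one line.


difference() { translate([287, 398, 0]) cube([4630, 242, 2830]); translate([3147, 398, 0]) cube([822, 242, 1988]); }
translate([287, 5876, 0]) cube([4630, 242, 2830]);
translate([287, 640, 0]) cube([242, 5236, 2830]);
translate([4675, 640, 0]) cube([242, 5236, 2830]);


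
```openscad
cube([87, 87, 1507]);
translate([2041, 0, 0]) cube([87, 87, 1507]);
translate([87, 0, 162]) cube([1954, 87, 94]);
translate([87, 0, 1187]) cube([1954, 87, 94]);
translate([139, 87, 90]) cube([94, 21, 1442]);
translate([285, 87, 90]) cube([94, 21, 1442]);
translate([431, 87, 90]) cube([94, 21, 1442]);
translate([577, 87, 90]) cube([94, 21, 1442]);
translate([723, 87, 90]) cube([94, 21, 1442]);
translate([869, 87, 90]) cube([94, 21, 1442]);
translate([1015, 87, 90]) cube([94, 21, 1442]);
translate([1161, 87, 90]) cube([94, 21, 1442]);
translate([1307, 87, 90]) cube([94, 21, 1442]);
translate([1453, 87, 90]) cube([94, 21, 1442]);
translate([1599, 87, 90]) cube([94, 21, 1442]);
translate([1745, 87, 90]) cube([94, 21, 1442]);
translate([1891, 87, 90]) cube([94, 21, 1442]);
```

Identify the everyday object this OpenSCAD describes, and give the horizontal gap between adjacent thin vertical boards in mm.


A fence section. The picket gap is 52 mm.

Two posts, two rails, 13 pickets — a fence section. Span 1954 mm holds 13 pickets of 94 mm with 14 equal gaps: ⌊(1954 − 13·94) / 14⌋ = 52 mm.


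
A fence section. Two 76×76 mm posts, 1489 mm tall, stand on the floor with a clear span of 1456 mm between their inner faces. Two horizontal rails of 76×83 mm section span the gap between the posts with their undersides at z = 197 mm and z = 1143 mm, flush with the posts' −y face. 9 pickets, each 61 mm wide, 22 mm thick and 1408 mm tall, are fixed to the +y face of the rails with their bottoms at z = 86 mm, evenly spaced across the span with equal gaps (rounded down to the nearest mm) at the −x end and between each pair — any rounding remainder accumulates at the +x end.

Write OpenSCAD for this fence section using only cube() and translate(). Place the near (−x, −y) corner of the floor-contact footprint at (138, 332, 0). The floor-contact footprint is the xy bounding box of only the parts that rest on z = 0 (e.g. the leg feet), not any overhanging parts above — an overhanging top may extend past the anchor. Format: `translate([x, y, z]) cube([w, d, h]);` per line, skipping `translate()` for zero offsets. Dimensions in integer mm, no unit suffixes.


translate([138, 332, 0]) cube([76, 76, 1489]);
translate([1670, 332, 0]) cube([76, 76, 1489]);
translate([214, 332, 197]) cube([1456, 76, 83]);
translate([214, 332, 1143]) cube([1456, 76, 83]);
translate([304, 408, 86]) cube([61, 22, 1408]);
translate([455, 408, 86]) cube([61, 22, 1408]);
translate([606, 408, 86]) cube([61, 22, 1408]);
translate([757, 408, 86]) cube([61, 22, 1408]);
translate([908, 408, 86]) cube([61, 22, 1408]);
translate([1059, 408, 86]) cube([61, 22, 1408]);
translate([1210, 408, 86]) cube([61, 22, 1408]);
translate([1361, 408, 86]) cube([61, 22, 1408]);
translate([1512, 408, 86]) cube([61, 22, 1408]);


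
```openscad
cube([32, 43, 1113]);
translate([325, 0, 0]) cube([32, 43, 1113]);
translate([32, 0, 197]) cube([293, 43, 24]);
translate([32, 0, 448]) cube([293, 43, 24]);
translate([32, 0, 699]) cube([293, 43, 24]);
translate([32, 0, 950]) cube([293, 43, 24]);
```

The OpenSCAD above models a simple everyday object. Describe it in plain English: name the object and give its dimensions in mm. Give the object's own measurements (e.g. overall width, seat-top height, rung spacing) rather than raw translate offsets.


A straight ladder. Two 32×43 mm vertical rails, 1113 mm tall, stand 357 mm apart (outside-to-outside) with their front faces coplanar on the −y side. 4 rungs, each 43 mm deep and 24 mm tall, span between the inner faces of the rails, front faces flush with the rails. The lowest rung's underside is at z = 197 mm and rungs are spaced 251 mm apart (underside to underside).


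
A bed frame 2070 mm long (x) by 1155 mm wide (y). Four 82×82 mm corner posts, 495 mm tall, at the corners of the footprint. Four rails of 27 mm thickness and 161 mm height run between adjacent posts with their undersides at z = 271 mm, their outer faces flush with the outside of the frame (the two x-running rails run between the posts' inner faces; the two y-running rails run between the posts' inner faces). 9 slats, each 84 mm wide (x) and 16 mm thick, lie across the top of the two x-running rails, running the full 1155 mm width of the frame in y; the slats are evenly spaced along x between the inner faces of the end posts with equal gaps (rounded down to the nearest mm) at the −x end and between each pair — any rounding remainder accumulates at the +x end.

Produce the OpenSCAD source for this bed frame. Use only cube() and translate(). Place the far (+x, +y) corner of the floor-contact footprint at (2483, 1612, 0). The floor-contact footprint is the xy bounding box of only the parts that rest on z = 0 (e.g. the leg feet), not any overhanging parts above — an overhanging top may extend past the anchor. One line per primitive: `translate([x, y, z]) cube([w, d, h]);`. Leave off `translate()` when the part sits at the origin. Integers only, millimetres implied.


// slat z = rail_z + rail_h = 271 + 161 = 432
// slat gap = ⌊(1906 − 9·84) / 10⌋ = 115
translate([413, 457, 0]) cube([82, 82, 495]);
translate([413, 1530, 0]) cube([82, 82, 495]);
translate([2401, 457, 0]) cube([82, 82, 495]);
translate([2401, 1530, 0]) cube([82, 82, 495]);
translate([495, 457, 271]) cube([1906, 27, 161]);
translate([495, 1585, 271]) cube([1906, 27, 161]);
translate([413, 539, 271]) cube([27, 991, 161]);
translate([2456, 539, 271]) cube([27, 991, 161]);
translate([610, 457, 432]) cube([84, 1155, 16]);
translate([809, 457, 432]) cube([84, 1155, 16]);
translate([1008, 457, 432]) cube([84, 1155, 16]);
translate([1207, 457, 432]) cube([84, 1155, 16]);
translate([1406, 457, 432]) cube([84, 1155, 16]);
translate([1605, 457, 432]) cube([84, 1155, 16]);
translate([1804, 457, 432]) cube([84, 1155, 16]);
translate([2003, 457, 432]) cube([84, 1155, 16]);
translate([2202, 457, 432]) cube([84, 1155, 16]);


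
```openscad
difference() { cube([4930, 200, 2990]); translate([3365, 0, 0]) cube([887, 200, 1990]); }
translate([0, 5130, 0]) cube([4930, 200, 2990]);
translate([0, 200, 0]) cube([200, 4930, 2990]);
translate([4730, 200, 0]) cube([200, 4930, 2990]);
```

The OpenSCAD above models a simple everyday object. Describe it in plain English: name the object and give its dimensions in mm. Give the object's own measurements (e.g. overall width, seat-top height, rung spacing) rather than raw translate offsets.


A single room: four walls, each 2990 mm tall and 200 mm thick, enclosing an outside footprint 4930×5330 mm (x × y), no floor or roof. The front and back walls (−y and +y sides) run the full x-width; the side walls fit between their inner faces. A door opening 887 mm wide and 1990 mm tall is cut through the front wall from the floor up, its −x edge 3365 mm from the wall's −x end.
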